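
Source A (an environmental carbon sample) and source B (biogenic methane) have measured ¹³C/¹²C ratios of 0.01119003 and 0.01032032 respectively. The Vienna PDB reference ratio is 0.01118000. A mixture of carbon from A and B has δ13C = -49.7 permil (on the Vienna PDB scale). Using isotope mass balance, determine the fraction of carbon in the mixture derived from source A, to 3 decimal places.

δ_A = (0.01119003/0.01118000 − 1)×1000 = (1.000897 − 1)×1000 = 0.897 permil
δ_B = (0.01032032/0.01118000 − 1)×1000 = (0.923106 − 1)×1000 = -76.894 permil
f_A = (δ_mix − δ_B)/(δ_A − δ_B) = (-49.7 − (-76.894))/(0.897 − (-76.894))
f_A = 27.194 / 77.792 = 0.3496

0.350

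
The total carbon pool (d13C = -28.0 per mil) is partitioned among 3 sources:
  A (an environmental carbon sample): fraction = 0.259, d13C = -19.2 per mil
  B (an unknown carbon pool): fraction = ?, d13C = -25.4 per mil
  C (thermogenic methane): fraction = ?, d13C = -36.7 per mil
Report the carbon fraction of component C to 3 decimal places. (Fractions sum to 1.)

0.372

Let f_C and f_B be the unknown fractions; fractions sum to 1 so f_C + f_B = 0.741.
Mass balance: Σ fᵢ·δᵢ = δ_bulk ⇒ f_C·(-36.7) + f_B·(-25.4) = -28.0 − (-4.973) = -23.027
Substitute f_B = 0.741 − f_C:
f_C·(-36.7 − -25.4) = -23.027 − 0.741×(-25.4) = -4.206
f_C = -4.206 / -11.3 = 0.3722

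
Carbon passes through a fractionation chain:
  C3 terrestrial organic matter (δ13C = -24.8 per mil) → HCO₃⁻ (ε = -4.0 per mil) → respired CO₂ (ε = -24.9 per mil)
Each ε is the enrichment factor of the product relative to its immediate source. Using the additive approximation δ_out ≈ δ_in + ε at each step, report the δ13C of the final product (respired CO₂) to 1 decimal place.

-53.7 per mil

step 1: δ ≈ -24.8 + (-4.0) = -28.8 per mil
step 2: δ ≈ -28.8 + (-24.9) = -53.7 per mil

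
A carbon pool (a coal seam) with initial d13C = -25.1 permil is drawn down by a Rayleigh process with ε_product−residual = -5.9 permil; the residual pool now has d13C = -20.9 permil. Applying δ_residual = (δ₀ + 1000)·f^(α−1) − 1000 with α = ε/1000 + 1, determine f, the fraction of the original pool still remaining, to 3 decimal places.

0.483

α − 1 = ε/1000 = -0.0059
(δ_res + 1000)/(δ₀ + 1000) = (-20.9 + 1000)/(-25.1 + 1000) = 979.1/974.9 = 1.004308
f = 1.004308^(1/-0.0059) = exp(ln(1.004308)/-0.0059) = exp(0.00430/-0.0059)
f = exp(-0.7286) = 0.4826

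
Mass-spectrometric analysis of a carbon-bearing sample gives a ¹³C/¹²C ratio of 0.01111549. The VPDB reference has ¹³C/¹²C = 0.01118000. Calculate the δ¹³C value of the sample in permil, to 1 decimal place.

δ¹³C = (R_sample / R_standard − 1) × 1000
R_sample / R_standard = 0.01111549 / 0.01118000 = 0.994230
δ¹³C = (0.994230 − 1) × 1000 = -5.77 permil

-5.8 permil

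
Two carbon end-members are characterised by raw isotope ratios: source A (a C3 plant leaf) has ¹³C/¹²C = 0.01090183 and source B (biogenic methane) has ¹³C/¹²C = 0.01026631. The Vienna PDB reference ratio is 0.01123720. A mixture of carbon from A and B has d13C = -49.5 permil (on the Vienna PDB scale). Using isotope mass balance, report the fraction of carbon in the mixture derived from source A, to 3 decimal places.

0.652

δ_A = (0.01090183/0.01123720 − 1)×1000 = (0.970155 − 1)×1000 = -29.845 permil
δ_B = (0.01026631/0.01123720 − 1)×1000 = (0.913600 − 1)×1000 = -86.400 permil
f_A = (δ_mix − δ_B)/(δ_A − δ_B) = (-49.5 − (-86.400))/(-29.845 − (-86.400))
f_A = 36.900 / 56.555 = 0.6525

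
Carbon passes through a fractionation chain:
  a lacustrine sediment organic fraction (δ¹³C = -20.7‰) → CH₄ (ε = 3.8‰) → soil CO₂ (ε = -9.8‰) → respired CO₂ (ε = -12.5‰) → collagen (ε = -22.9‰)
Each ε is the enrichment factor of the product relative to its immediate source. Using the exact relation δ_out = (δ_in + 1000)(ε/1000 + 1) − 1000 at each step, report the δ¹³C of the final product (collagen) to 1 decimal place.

step 1: δ = (-20.70 + 1000)·(3.8/1000 + 1) − 1000 = -16.98‰
step 2: δ = (-16.98 + 1000)·(-9.8/1000 + 1) − 1000 = -26.61‰
step 3: δ = (-26.61 + 1000)·(-12.5/1000 + 1) − 1000 = -38.78‰
step 4: δ = (-38.78 + 1000)·(-22.9/1000 + 1) − 1000 = -60.79‰

-60.8‰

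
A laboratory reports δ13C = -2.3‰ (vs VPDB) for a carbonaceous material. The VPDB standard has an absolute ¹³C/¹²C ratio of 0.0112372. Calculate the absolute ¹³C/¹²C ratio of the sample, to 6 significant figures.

0.0112114

R_sample = R_standard × (δ13C/1000 + 1)
R_sample = 0.0112372 × (-2.3/1000 + 1) = 0.0112372 × 0.997700
R_sample = 0.0112114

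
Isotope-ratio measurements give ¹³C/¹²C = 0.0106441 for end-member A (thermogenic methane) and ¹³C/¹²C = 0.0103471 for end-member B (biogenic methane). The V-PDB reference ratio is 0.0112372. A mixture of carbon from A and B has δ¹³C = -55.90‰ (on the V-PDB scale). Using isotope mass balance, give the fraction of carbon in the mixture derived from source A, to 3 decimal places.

δ_A = (0.0106441/0.0112372 − 1)×1000 = (0.947220 − 1)×1000 = -52.780‰
δ_B = (0.0103471/0.0112372 − 1)×1000 = (0.920790 − 1)×1000 = -79.210‰
f_A = (δ_mix − δ_B)/(δ_A − δ_B) = (-55.90 − (-79.210))/(-52.780 − (-79.210))
f_A = 23.310 / 26.430 = 0.8820

0.882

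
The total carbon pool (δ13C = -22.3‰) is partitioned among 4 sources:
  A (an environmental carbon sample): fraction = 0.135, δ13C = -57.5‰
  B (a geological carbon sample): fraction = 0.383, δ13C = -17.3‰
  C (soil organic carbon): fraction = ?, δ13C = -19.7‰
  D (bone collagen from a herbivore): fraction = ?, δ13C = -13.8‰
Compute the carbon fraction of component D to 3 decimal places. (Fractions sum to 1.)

0.268

Let f_D and f_C be the unknown fractions; fractions sum to 1 so f_D + f_C = 0.482.
Mass balance: Σ fᵢ·δᵢ = δ_bulk ⇒ f_D·(-13.8) + f_C·(-19.7) = -22.3 − (-14.388) = -7.912
Substitute f_C = 0.482 − f_D:
f_D·(-13.8 − -19.7) = -7.912 − 0.482×(-19.7) = 1.584
f_D = 1.584 / 5.9 = 0.2684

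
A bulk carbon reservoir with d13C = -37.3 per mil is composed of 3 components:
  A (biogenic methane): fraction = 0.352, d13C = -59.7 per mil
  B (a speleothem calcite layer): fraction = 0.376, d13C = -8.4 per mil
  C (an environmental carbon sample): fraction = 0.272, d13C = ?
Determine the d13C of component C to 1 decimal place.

-48.3 per mil

Isotope mass balance: δ_bulk = Σ fᵢ·δᵢ.
-37.3 = 0.352×(-59.7) + 0.376×(-8.4) + 0.272×δ_C
0.272·δ_C = -37.3 − (-24.173) = -13.127
δ_C = -13.127 / 0.272 = -48.26 per mil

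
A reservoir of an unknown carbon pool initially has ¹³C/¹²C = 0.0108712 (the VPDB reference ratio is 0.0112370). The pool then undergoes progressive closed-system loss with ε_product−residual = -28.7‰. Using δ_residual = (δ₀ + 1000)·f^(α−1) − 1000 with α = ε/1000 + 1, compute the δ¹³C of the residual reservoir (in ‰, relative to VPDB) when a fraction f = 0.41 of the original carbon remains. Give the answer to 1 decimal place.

-7.5‰

δ₀ = (0.0108712/0.0112370 − 1)×1000 = (0.967447 − 1)×1000 = -32.553‰
α − 1 = ε/1000 = -0.0287
f^(α−1) = 0.41^(-0.0287) = 1.025919
δ_res = (-32.553 + 1000) × 1.025919 − 1000 = 992.522 − 1000 = -7.48‰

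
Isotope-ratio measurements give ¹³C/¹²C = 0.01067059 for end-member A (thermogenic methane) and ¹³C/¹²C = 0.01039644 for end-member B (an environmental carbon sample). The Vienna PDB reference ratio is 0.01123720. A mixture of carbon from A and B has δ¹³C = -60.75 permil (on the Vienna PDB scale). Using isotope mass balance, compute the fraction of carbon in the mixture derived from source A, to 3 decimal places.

δ_A = (0.01067059/0.01123720 − 1)×1000 = (0.949577 − 1)×1000 = -50.423 permil
δ_B = (0.01039644/0.01123720 − 1)×1000 = (0.925181 − 1)×1000 = -74.819 permil
f_A = (δ_mix − δ_B)/(δ_A − δ_B) = (-60.75 − (-74.819))/(-50.423 − (-74.819))
f_A = 14.069 / 24.397 = 0.5767

0.577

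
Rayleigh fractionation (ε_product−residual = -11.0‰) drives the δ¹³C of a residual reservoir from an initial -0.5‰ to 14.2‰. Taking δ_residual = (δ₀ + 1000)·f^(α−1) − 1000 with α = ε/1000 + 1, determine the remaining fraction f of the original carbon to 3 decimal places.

α − 1 = ε/1000 = -0.0110
(δ_res + 1000)/(δ₀ + 1000) = (14.2 + 1000)/(-0.5 + 1000) = 1014.2/999.5 = 1.014707
f = 1.014707^(1/-0.0110) = exp(ln(1.014707)/-0.0110) = exp(0.01460/-0.0110)
f = exp(-1.3273) = 0.2652

0.265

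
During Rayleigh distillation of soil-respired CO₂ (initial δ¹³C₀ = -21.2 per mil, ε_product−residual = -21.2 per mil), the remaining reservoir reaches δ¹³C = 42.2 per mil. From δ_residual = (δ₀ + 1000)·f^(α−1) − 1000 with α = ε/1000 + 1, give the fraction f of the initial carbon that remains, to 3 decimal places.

α − 1 = ε/1000 = -0.0212
(δ_res + 1000)/(δ₀ + 1000) = (42.2 + 1000)/(-21.2 + 1000) = 1042.2/978.8 = 1.064773
f = 1.064773^(1/-0.0212) = exp(ln(1.064773)/-0.0212) = exp(0.06276/-0.0212)
f = exp(-2.9605) = 0.0518

0.052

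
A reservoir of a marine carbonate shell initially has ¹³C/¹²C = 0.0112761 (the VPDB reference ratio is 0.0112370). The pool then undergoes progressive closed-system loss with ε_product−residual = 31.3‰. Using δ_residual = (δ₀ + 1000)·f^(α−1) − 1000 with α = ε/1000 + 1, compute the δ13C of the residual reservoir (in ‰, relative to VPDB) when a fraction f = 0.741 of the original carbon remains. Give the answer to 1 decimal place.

δ₀ = (0.0112761/0.0112370 − 1)×1000 = (1.003480 − 1)×1000 = 3.480‰
α − 1 = ε/1000 = 0.0313
f^(α−1) = 0.741^(0.0313) = 0.990662
δ_res = (3.480 + 1000) × 0.990662 − 1000 = 994.109 − 1000 = -5.89‰

-5.9‰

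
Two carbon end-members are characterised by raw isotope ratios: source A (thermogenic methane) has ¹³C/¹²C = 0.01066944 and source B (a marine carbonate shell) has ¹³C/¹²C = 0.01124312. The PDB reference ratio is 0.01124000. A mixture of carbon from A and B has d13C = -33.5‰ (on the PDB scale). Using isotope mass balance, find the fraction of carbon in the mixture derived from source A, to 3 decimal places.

0.662

δ_A = (0.01066944/0.01124000 − 1)×1000 = (0.949238 − 1)×1000 = -50.762‰
δ_B = (0.01124312/0.01124000 − 1)×1000 = (1.000278 − 1)×1000 = 0.278‰
f_A = (δ_mix − δ_B)/(δ_A − δ_B) = (-33.5 − (0.278))/(-50.762 − (0.278))
f_A = -33.778 / -51.039 = 0.6618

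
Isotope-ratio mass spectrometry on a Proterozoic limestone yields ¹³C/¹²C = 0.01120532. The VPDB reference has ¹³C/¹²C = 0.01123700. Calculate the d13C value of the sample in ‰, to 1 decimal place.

d13C = (R_sample / R_standard − 1) × 1000
R_sample / R_standard = 0.01120532 / 0.01123700 = 0.997181
d13C = (0.997181 − 1) × 1000 = -2.82‰

-2.8‰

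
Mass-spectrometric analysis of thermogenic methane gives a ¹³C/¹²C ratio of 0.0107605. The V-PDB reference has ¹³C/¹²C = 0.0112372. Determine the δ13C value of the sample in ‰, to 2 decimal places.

δ13C = (R_sample / R_standard − 1) × 1000
R_sample / R_standard = 0.0107605 / 0.0112372 = 0.957578
δ13C = (0.957578 − 1) × 1000 = -42.422‰

-42.42‰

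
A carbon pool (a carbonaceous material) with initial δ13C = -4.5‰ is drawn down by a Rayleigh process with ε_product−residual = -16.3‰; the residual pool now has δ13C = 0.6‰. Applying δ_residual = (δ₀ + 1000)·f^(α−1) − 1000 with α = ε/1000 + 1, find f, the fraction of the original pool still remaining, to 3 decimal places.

0.731

α − 1 = ε/1000 = -0.0163
(δ_res + 1000)/(δ₀ + 1000) = (0.6 + 1000)/(-4.5 + 1000) = 1000.6/995.5 = 1.005123
f = 1.005123^(1/-0.0163) = exp(ln(1.005123)/-0.0163) = exp(0.00511/-0.0163)
f = exp(-0.3135) = 0.7309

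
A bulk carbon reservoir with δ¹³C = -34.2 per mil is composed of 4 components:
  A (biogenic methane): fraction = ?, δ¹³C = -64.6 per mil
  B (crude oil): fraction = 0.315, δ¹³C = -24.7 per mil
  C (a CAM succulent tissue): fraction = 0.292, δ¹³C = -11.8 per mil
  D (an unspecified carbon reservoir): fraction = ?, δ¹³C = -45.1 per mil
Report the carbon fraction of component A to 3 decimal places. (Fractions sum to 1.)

Let f_A and f_D be the unknown fractions; fractions sum to 1 so f_A + f_D = 0.393.
Mass balance: Σ fᵢ·δᵢ = δ_bulk ⇒ f_A·(-64.6) + f_D·(-45.1) = -34.2 − (-11.226) = -22.974
Substitute f_D = 0.393 − f_A:
f_A·(-64.6 − -45.1) = -22.974 − 0.393×(-45.1) = -5.250
f_A = -5.250 / -19.5 = 0.2692

0.269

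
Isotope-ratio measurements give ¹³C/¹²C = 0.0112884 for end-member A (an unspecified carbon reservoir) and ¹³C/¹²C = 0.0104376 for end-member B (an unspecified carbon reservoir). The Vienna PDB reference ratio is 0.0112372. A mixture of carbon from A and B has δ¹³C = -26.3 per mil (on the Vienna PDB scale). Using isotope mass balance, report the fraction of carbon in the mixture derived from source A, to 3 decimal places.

δ_A = (0.0112884/0.0112372 − 1)×1000 = (1.004556 − 1)×1000 = 4.556 per mil
δ_B = (0.0104376/0.0112372 − 1)×1000 = (0.928843 − 1)×1000 = -71.157 per mil
f_A = (δ_mix − δ_B)/(δ_A − δ_B) = (-26.3 − (-71.157))/(4.556 − (-71.157))
f_A = 44.857 / 75.713 = 0.5925

0.592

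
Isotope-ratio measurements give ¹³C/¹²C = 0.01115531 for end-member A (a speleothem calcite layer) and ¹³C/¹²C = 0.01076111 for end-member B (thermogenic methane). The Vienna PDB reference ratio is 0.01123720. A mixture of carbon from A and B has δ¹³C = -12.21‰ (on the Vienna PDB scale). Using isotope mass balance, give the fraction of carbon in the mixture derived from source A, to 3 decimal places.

0.860

δ_A = (0.01115531/0.01123720 − 1)×1000 = (0.992713 − 1)×1000 = -7.287‰
δ_B = (0.01076111/0.01123720 − 1)×1000 = (0.957633 − 1)×1000 = -42.367‰
f_A = (δ_mix − δ_B)/(δ_A − δ_B) = (-12.21 − (-42.367))/(-7.287 − (-42.367))
f_A = 30.157 / 35.080 = 0.8597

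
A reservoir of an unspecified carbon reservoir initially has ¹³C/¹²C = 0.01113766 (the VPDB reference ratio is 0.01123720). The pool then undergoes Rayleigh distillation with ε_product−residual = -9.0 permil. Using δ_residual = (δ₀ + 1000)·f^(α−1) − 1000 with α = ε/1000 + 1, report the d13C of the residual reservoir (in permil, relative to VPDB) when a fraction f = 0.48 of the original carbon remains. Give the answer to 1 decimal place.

-2.3 permil

δ₀ = (0.01113766/0.01123720 − 1)×1000 = (0.991142 − 1)×1000 = -8.858 permil
α − 1 = ε/1000 = -0.0090
f^(α−1) = 0.48^(-0.0090) = 1.006628
δ_res = (-8.858 + 1000) × 1.006628 − 1000 = 997.711 − 1000 = -2.29 permil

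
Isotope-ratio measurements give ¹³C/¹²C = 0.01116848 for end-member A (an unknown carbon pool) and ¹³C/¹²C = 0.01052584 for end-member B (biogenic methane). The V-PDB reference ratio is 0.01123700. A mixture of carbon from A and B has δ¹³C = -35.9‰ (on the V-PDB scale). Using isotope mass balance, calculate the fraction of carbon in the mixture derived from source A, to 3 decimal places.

δ_A = (0.01116848/0.01123700 − 1)×1000 = (0.993902 − 1)×1000 = -6.098‰
δ_B = (0.01052584/0.01123700 − 1)×1000 = (0.936713 − 1)×1000 = -63.287‰
f_A = (δ_mix − δ_B)/(δ_A − δ_B) = (-35.9 − (-63.287))/(-6.098 − (-63.287))
f_A = 27.387 / 57.190 = 0.4789

0.479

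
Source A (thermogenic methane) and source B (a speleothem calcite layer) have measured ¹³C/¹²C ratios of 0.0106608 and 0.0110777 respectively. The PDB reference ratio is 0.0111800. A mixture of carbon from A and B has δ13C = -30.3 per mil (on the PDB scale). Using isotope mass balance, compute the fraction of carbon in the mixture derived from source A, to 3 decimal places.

δ_A = (0.0106608/0.0111800 − 1)×1000 = (0.953560 − 1)×1000 = -46.440 per mil
δ_B = (0.0110777/0.0111800 − 1)×1000 = (0.990850 − 1)×1000 = -9.150 per mil
f_A = (δ_mix − δ_B)/(δ_A − δ_B) = (-30.3 − (-9.150))/(-46.440 − (-9.150))
f_A = -21.150 / -37.290 = 0.5672

0.567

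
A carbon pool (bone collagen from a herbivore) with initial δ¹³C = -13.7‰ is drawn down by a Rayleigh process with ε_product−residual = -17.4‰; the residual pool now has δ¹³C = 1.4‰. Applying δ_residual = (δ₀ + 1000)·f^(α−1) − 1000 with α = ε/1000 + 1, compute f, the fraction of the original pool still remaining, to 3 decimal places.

0.418

α − 1 = ε/1000 = -0.0174
(δ_res + 1000)/(δ₀ + 1000) = (1.4 + 1000)/(-13.7 + 1000) = 1001.4/986.3 = 1.015310
f = 1.015310^(1/-0.0174) = exp(ln(1.015310)/-0.0174) = exp(0.01519/-0.0174)
f = exp(-0.8732) = 0.4176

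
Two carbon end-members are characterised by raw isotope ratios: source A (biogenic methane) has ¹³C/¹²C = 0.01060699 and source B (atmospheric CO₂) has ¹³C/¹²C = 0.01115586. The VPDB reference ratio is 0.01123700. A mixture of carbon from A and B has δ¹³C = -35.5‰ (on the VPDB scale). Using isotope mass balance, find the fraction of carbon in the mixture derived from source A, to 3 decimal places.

δ_A = (0.01060699/0.01123700 − 1)×1000 = (0.943934 − 1)×1000 = -56.066‰
δ_B = (0.01115586/0.01123700 − 1)×1000 = (0.992779 − 1)×1000 = -7.221‰
f_A = (δ_mix − δ_B)/(δ_A − δ_B) = (-35.5 − (-7.221))/(-56.066 − (-7.221))
f_A = -28.279 / -48.845 = 0.5790

0.579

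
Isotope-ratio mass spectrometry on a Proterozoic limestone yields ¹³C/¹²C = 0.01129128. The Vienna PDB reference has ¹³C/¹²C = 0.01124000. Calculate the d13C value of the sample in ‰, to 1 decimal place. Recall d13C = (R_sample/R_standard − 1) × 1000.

4.6‰

d13C = (R_sample / R_standard − 1) × 1000
R_sample / R_standard = 0.01129128 / 0.01124000 = 1.004562
d13C = (1.004562 − 1) × 1000 = 4.56‰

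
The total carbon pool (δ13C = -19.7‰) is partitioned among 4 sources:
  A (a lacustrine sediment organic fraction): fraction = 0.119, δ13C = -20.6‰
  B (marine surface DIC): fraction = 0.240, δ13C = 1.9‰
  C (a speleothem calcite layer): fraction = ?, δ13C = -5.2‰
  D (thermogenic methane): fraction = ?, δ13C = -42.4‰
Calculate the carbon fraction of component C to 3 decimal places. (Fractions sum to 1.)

0.255

Let f_C and f_D be the unknown fractions; fractions sum to 1 so f_C + f_D = 0.641.
Mass balance: Σ fᵢ·δᵢ = δ_bulk ⇒ f_C·(-5.2) + f_D·(-42.4) = -19.7 − (-1.995) = -17.705
Substitute f_D = 0.641 − f_C:
f_C·(-5.2 − -42.4) = -17.705 − 0.641×(-42.4) = 9.474
f_C = 9.474 / 37.2 = 0.2547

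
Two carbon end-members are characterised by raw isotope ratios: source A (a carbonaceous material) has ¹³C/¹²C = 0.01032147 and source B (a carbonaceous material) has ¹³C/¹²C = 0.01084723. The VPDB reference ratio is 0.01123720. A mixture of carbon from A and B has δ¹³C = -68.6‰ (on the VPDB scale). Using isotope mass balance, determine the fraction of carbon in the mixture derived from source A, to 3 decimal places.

0.724

δ_A = (0.01032147/0.01123720 − 1)×1000 = (0.918509 − 1)×1000 = -81.491‰
δ_B = (0.01084723/0.01123720 − 1)×1000 = (0.965297 − 1)×1000 = -34.703‰
f_A = (δ_mix − δ_B)/(δ_A − δ_B) = (-68.6 − (-34.703))/(-81.491 − (-34.703))
f_A = -33.897 / -46.787 = 0.7245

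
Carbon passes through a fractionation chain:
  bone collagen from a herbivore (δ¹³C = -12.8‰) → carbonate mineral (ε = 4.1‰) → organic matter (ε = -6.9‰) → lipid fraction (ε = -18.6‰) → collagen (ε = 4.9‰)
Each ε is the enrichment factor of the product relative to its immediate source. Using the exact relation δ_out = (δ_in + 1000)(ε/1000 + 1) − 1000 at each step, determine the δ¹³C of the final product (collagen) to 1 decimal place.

step 1: δ = (-12.80 + 1000)·(4.1/1000 + 1) − 1000 = -8.75‰
step 2: δ = (-8.75 + 1000)·(-6.9/1000 + 1) − 1000 = -15.59‰
step 3: δ = (-15.59 + 1000)·(-18.6/1000 + 1) − 1000 = -33.90‰
step 4: δ = (-33.90 + 1000)·(4.9/1000 + 1) − 1000 = -29.17‰

-29.2‰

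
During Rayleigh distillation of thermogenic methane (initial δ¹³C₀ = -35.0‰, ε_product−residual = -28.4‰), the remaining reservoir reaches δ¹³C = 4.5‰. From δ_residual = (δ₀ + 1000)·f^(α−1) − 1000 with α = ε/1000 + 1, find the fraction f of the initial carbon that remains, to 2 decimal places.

0.24

α − 1 = ε/1000 = -0.0284
(δ_res + 1000)/(δ₀ + 1000) = (4.5 + 1000)/(-35.0 + 1000) = 1004.5/965.0 = 1.040933
f = 1.040933^(1/-0.0284) = exp(ln(1.040933)/-0.0284) = exp(0.04012/-0.0284)
f = exp(-1.4126) = 0.2435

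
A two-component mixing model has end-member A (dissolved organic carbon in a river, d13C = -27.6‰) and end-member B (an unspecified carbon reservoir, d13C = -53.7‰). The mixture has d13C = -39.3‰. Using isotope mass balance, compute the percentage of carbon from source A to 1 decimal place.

55.2%

δ_mix = f_A·δ_A + (1 − f_A)·δ_B  ⇒  f_A = (δ_mix − δ_B)/(δ_A − δ_B)
f_A = (-39.3 − (-53.7)) / (-27.6 − (-53.7))
f_A = 14.4 / 26.1 = 0.5517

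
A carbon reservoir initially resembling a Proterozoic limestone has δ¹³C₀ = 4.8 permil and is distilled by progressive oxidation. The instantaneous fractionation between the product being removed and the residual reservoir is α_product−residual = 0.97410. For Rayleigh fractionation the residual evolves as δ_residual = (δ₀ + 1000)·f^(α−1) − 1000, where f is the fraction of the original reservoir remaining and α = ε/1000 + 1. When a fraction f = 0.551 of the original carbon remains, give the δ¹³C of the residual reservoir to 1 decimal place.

20.4 permil

Rayleigh residual: δ_res = (δ₀ + 1000)·f^(α−1) − 1000
α − 1 = -0.02590
f^(α−1) = 0.551^(-0.02590) = 1.015557
δ_res = (4.8 + 1000) × 1.015557 − 1000 = 1020.431 − 1000 = 20.43 permil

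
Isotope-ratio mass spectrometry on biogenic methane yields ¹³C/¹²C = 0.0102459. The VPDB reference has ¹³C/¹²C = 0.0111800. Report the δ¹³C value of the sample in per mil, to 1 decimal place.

δ¹³C = (R_sample / R_standard − 1) × 1000
R_sample / R_standard = 0.0102459 / 0.0111800 = 0.916449
δ¹³C = (0.916449 − 1) × 1000 = -83.55 per mil

-83.6 per mil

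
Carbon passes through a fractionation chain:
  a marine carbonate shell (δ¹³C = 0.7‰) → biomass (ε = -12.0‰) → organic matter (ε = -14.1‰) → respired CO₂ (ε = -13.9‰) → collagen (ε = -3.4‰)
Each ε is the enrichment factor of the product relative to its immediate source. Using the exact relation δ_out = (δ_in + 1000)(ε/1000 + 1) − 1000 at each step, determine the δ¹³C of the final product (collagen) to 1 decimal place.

step 1: δ = (0.70 + 1000)·(-12.0/1000 + 1) − 1000 = -11.31‰
step 2: δ = (-11.31 + 1000)·(-14.1/1000 + 1) − 1000 = -25.25‰
step 3: δ = (-25.25 + 1000)·(-13.9/1000 + 1) − 1000 = -38.80‰
step 4: δ = (-38.80 + 1000)·(-3.4/1000 + 1) − 1000 = -42.07‰

-42.1‰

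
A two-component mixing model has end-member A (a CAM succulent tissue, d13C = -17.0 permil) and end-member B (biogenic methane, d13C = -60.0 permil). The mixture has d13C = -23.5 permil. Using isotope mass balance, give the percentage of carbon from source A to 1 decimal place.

84.9%

δ_mix = f_A·δ_A + (1 − f_A)·δ_B  ⇒  f_A = (δ_mix − δ_B)/(δ_A − δ_B)
f_A = (-23.5 − (-60.0)) / (-17.0 − (-60.0))
f_A = 36.5 / 43.0 = 0.8488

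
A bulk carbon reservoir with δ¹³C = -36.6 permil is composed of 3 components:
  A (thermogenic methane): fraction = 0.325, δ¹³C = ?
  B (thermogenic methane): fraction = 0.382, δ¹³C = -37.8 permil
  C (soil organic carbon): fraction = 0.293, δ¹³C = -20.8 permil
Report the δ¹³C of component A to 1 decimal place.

Isotope mass balance: δ_bulk = Σ fᵢ·δᵢ.
-36.6 = 0.325×δ_A + 0.382×(-37.8) + 0.293×(-20.8)
0.325·δ_A = -36.6 − (-20.534) = -16.066
δ_A = -16.066 / 0.325 = -49.43 permil

-49.4 permil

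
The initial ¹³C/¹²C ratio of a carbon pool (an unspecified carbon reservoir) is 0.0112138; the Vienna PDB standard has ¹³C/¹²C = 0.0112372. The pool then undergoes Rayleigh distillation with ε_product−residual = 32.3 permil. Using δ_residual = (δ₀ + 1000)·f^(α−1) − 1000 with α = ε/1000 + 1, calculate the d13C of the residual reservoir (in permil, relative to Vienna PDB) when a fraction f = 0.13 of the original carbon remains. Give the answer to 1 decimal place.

δ₀ = (0.0112138/0.0112372 − 1)×1000 = (0.997918 − 1)×1000 = -2.082 permil
α − 1 = ε/1000 = 0.0323
f^(α−1) = 0.13^(0.0323) = 0.936225
δ_res = (-2.082 + 1000) × 0.936225 − 1000 = 934.276 − 1000 = -65.72 permil

-65.7 permil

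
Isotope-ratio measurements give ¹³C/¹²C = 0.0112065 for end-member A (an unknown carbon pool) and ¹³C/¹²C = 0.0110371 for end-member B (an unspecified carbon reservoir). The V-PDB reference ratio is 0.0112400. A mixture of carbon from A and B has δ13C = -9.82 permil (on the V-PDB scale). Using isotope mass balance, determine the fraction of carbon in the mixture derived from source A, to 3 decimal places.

0.546

δ_A = (0.0112065/0.0112400 − 1)×1000 = (0.997020 − 1)×1000 = -2.980 permil
δ_B = (0.0110371/0.0112400 − 1)×1000 = (0.981948 − 1)×1000 = -18.052 permil
f_A = (δ_mix − δ_B)/(δ_A − δ_B) = (-9.82 − (-18.052))/(-2.980 − (-18.052))
f_A = 8.232 / 15.071 = 0.5462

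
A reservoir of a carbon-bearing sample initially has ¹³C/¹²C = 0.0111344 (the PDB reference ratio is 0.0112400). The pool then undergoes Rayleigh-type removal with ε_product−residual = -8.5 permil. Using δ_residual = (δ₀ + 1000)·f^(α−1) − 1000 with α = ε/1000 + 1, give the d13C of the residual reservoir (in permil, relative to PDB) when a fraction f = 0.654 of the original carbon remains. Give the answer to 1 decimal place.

-5.8 permil

δ₀ = (0.0111344/0.0112400 − 1)×1000 = (0.990605 − 1)×1000 = -9.395 permil
α − 1 = ε/1000 = -0.0085
f^(α−1) = 0.654^(-0.0085) = 1.003616
δ_res = (-9.395 + 1000) × 1.003616 − 1000 = 994.187 − 1000 = -5.81 permil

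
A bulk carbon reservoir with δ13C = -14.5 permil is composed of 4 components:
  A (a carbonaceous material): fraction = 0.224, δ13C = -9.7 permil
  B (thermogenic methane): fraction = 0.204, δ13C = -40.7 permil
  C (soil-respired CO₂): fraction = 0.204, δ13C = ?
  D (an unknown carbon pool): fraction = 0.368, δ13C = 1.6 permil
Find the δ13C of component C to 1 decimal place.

-22.6 permil

Isotope mass balance: δ_bulk = Σ fᵢ·δᵢ.
-14.5 = 0.224×(-9.7) + 0.204×(-40.7) + 0.204×δ_C + 0.368×(1.6)
0.204·δ_C = -14.5 − (-9.887) = -4.613
δ_C = -4.613 / 0.204 = -22.61 permil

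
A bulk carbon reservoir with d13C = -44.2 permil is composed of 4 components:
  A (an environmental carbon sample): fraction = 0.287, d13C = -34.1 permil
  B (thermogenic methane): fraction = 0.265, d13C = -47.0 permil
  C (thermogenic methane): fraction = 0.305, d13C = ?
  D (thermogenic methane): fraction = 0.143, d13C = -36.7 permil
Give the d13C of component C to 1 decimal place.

Isotope mass balance: δ_bulk = Σ fᵢ·δᵢ.
-44.2 = 0.287×(-34.1) + 0.265×(-47.0) + 0.305×δ_C + 0.143×(-36.7)
0.305·δ_C = -44.2 − (-27.490) = -16.710
δ_C = -16.710 / 0.305 = -54.79 permil

-54.8 permil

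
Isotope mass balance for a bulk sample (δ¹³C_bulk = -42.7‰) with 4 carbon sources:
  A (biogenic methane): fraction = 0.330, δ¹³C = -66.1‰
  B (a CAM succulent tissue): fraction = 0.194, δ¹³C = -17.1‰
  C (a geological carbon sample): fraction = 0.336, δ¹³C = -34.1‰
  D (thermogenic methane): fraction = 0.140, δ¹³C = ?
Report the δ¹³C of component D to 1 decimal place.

Isotope mass balance: δ_bulk = Σ fᵢ·δᵢ.
-42.7 = 0.330×(-66.1) + 0.194×(-17.1) + 0.336×(-34.1) + 0.140×δ_D
0.140·δ_D = -42.7 − (-36.588) = -6.112
δ_D = -6.112 / 0.140 = -43.66‰

-43.7‰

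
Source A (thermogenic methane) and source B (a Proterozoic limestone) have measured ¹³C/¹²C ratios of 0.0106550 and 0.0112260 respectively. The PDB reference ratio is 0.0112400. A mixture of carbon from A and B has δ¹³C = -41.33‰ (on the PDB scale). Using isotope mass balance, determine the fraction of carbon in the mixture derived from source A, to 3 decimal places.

0.789

δ_A = (0.0106550/0.0112400 − 1)×1000 = (0.947954 − 1)×1000 = -52.046‰
δ_B = (0.0112260/0.0112400 − 1)×1000 = (0.998754 − 1)×1000 = -1.246‰
f_A = (δ_mix − δ_B)/(δ_A − δ_B) = (-41.33 − (-1.246))/(-52.046 − (-1.246))
f_A = -40.084 / -50.801 = 0.7891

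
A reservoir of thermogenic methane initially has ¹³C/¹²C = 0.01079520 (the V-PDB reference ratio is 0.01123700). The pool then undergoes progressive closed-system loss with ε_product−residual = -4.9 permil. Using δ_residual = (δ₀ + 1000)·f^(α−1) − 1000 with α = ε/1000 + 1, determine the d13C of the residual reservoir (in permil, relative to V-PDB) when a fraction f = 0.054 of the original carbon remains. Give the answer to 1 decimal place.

-25.5 permil

δ₀ = (0.01079520/0.01123700 − 1)×1000 = (0.960683 − 1)×1000 = -39.317 permil
α − 1 = ε/1000 = -0.0049
f^(α−1) = 0.054^(-0.0049) = 1.014405
δ_res = (-39.317 + 1000) × 1.014405 − 1000 = 974.522 − 1000 = -25.48 permil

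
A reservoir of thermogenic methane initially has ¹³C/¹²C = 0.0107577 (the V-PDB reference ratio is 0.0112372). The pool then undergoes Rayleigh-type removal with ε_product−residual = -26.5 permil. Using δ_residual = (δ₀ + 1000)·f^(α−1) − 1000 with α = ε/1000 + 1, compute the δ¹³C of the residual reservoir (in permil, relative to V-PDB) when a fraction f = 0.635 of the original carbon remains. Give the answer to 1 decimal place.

δ₀ = (0.0107577/0.0112372 − 1)×1000 = (0.957329 − 1)×1000 = -42.671 permil
α − 1 = ε/1000 = -0.0265
f^(α−1) = 0.635^(-0.0265) = 1.012107
δ_res = (-42.671 + 1000) × 1.012107 − 1000 = 968.920 − 1000 = -31.08 permil

-31.1 permil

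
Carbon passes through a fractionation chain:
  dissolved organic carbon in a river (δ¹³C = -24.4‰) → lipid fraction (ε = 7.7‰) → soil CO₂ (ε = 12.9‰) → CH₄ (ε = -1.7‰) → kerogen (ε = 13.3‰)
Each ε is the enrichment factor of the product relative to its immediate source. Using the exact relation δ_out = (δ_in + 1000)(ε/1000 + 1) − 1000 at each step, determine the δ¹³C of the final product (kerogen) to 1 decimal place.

7.3‰

step 1: δ = (-24.40 + 1000)·(7.7/1000 + 1) − 1000 = -16.89‰
step 2: δ = (-16.89 + 1000)·(12.9/1000 + 1) − 1000 = -4.21‰
step 3: δ = (-4.21 + 1000)·(-1.7/1000 + 1) − 1000 = -5.90‰
step 4: δ = (-5.90 + 1000)·(13.3/1000 + 1) − 1000 = 7.32‰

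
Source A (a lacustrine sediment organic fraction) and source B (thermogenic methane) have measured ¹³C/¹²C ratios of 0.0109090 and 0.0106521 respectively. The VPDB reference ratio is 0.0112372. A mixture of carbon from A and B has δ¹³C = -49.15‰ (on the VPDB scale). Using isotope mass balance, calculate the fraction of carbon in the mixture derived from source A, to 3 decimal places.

δ_A = (0.0109090/0.0112372 − 1)×1000 = (0.970793 − 1)×1000 = -29.207‰
δ_B = (0.0106521/0.0112372 − 1)×1000 = (0.947932 − 1)×1000 = -52.068‰
f_A = (δ_mix − δ_B)/(δ_A − δ_B) = (-49.15 − (-52.068))/(-29.207 − (-52.068))
f_A = 2.918 / 22.862 = 0.1276

0.128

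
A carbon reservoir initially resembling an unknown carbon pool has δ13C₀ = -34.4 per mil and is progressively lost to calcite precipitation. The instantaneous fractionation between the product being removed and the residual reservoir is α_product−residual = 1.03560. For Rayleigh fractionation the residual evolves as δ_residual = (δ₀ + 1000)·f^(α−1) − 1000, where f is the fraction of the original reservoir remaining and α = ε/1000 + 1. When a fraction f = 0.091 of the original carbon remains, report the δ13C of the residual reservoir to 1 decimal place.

-113.4 per mil

Rayleigh residual: δ_res = (δ₀ + 1000)·f^(α−1) − 1000
α − 1 = 0.03560
f^(α−1) = 0.091^(0.03560) = 0.918210
δ_res = (-34.4 + 1000) × 0.918210 − 1000 = 886.623 − 1000 = -113.38 per mil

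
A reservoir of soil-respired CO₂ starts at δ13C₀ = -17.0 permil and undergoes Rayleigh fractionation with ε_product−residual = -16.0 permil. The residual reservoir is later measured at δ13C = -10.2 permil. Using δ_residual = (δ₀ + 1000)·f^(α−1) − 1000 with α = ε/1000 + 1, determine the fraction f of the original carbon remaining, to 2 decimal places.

0.65

α − 1 = ε/1000 = -0.0160
(δ_res + 1000)/(δ₀ + 1000) = (-10.2 + 1000)/(-17.0 + 1000) = 989.8/983.0 = 1.006918
f = 1.006918^(1/-0.0160) = exp(ln(1.006918)/-0.0160) = exp(0.00689/-0.0160)
f = exp(-0.4309) = 0.6499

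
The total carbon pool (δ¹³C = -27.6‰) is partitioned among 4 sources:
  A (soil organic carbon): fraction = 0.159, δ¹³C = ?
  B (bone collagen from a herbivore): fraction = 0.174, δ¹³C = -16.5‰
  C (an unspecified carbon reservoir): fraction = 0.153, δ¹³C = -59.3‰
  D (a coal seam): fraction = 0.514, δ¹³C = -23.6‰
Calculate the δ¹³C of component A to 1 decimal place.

Isotope mass balance: δ_bulk = Σ fᵢ·δᵢ.
-27.6 = 0.159×δ_A + 0.174×(-16.5) + 0.153×(-59.3) + 0.514×(-23.6)
0.159·δ_A = -27.6 − (-24.074) = -3.526
δ_A = -3.526 / 0.159 = -22.17‰

-22.2‰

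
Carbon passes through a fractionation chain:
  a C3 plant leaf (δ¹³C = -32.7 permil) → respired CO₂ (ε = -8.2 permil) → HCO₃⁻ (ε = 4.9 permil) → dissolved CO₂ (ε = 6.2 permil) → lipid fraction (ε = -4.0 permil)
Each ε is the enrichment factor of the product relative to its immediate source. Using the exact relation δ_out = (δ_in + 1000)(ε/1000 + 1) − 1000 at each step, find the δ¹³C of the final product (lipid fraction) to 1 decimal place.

step 1: δ = (-32.70 + 1000)·(-8.2/1000 + 1) − 1000 = -40.63 permil
step 2: δ = (-40.63 + 1000)·(4.9/1000 + 1) − 1000 = -35.93 permil
step 3: δ = (-35.93 + 1000)·(6.2/1000 + 1) − 1000 = -29.95 permil
step 4: δ = (-29.95 + 1000)·(-4.0/1000 + 1) − 1000 = -33.83 permil

-33.8 permil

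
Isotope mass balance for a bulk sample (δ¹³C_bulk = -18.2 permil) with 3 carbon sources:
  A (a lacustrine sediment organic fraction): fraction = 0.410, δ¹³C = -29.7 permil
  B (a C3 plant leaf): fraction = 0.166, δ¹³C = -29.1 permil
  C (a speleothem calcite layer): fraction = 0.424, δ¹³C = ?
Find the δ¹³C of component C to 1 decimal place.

Isotope mass balance: δ_bulk = Σ fᵢ·δᵢ.
-18.2 = 0.410×(-29.7) + 0.166×(-29.1) + 0.424×δ_C
0.424·δ_C = -18.2 − (-17.008) = -1.192
δ_C = -1.192 / 0.424 = -2.81 permil

-2.8 permil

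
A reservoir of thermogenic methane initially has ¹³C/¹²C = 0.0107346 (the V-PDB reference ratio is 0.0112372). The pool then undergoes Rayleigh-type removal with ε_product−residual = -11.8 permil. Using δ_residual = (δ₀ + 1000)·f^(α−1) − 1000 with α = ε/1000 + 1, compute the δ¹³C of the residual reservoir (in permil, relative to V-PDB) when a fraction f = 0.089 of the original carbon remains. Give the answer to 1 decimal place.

-17.1 permil

δ₀ = (0.0107346/0.0112372 − 1)×1000 = (0.955274 − 1)×1000 = -44.726 permil
α − 1 = ε/1000 = -0.0118
f^(α−1) = 0.089^(-0.0118) = 1.028957
δ_res = (-44.726 + 1000) × 1.028957 − 1000 = 982.935 − 1000 = -17.06 permil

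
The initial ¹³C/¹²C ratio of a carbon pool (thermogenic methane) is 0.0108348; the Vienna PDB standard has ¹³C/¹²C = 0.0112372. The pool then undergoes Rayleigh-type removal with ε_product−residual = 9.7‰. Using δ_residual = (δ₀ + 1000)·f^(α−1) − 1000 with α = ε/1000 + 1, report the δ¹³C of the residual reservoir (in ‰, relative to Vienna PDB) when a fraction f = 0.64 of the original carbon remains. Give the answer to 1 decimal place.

-40.0‰

δ₀ = (0.0108348/0.0112372 − 1)×1000 = (0.964190 − 1)×1000 = -35.810‰
α − 1 = ε/1000 = 0.0097
f^(α−1) = 0.64^(0.0097) = 0.995680
δ_res = (-35.810 + 1000) × 0.995680 − 1000 = 960.025 − 1000 = -39.97‰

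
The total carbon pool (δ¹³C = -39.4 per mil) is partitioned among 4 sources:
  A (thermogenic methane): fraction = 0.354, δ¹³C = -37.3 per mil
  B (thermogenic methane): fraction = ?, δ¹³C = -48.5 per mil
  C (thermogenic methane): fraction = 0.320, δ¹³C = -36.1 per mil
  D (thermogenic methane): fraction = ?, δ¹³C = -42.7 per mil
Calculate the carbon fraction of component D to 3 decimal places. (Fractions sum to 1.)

Let f_D and f_B be the unknown fractions; fractions sum to 1 so f_D + f_B = 0.326.
Mass balance: Σ fᵢ·δᵢ = δ_bulk ⇒ f_D·(-42.7) + f_B·(-48.5) = -39.4 − (-24.756) = -14.644
Substitute f_B = 0.326 − f_D:
f_D·(-42.7 − -48.5) = -14.644 − 0.326×(-48.5) = 1.167
f_D = 1.167 / 5.8 = 0.2012

0.201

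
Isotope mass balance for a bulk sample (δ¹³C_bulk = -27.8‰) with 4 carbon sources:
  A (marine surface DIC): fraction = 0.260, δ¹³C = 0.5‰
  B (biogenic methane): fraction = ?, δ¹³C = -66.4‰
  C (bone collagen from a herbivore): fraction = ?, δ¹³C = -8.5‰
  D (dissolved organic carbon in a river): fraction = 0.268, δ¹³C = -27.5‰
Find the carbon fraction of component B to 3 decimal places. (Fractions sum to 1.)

0.286

Let f_B and f_C be the unknown fractions; fractions sum to 1 so f_B + f_C = 0.472.
Mass balance: Σ fᵢ·δᵢ = δ_bulk ⇒ f_B·(-66.4) + f_C·(-8.5) = -27.8 − (-7.240) = -20.560
Substitute f_C = 0.472 − f_B:
f_B·(-66.4 − -8.5) = -20.560 − 0.472×(-8.5) = -16.548
f_B = -16.548 / -57.9 = 0.2858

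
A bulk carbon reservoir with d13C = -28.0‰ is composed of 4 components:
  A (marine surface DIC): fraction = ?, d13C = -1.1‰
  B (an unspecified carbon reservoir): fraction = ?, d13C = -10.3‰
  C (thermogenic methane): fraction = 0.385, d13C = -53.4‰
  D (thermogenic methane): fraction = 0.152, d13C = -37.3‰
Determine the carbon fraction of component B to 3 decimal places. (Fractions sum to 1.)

Let f_B and f_A be the unknown fractions; fractions sum to 1 so f_B + f_A = 0.463.
Mass balance: Σ fᵢ·δᵢ = δ_bulk ⇒ f_B·(-10.3) + f_A·(-1.1) = -28.0 − (-26.229) = -1.771
Substitute f_A = 0.463 − f_B:
f_B·(-10.3 − -1.1) = -1.771 − 0.463×(-1.1) = -1.262
f_B = -1.262 / -9.2 = 0.1372

0.137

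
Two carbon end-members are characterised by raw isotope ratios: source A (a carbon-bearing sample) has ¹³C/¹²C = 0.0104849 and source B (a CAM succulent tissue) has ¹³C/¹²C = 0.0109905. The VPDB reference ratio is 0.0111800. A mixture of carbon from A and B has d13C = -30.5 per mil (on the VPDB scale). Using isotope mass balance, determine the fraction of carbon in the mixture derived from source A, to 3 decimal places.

δ_A = (0.0104849/0.0111800 − 1)×1000 = (0.937826 − 1)×1000 = -62.174 per mil
δ_B = (0.0109905/0.0111800 − 1)×1000 = (0.983050 − 1)×1000 = -16.950 per mil
f_A = (δ_mix − δ_B)/(δ_A − δ_B) = (-30.5 − (-16.950))/(-62.174 − (-16.950))
f_A = -13.550 / -45.224 = 0.2996

0.300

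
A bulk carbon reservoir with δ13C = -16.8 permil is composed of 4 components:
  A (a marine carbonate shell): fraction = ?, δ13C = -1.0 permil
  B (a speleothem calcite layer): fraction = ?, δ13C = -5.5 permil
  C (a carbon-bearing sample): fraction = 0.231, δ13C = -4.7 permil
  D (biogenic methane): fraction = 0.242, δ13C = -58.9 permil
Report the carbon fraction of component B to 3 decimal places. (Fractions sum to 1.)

Let f_B and f_A be the unknown fractions; fractions sum to 1 so f_B + f_A = 0.527.
Mass balance: Σ fᵢ·δᵢ = δ_bulk ⇒ f_B·(-5.5) + f_A·(-1.0) = -16.8 − (-15.340) = -1.460
Substitute f_A = 0.527 − f_B:
f_B·(-5.5 − -1.0) = -1.460 − 0.527×(-1.0) = -0.933
f_B = -0.933 / -4.5 = 0.2074

0.207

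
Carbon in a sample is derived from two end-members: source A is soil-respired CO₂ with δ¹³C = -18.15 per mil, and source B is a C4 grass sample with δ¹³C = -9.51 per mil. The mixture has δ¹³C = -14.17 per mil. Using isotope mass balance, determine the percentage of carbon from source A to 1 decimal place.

53.9%

δ_mix = f_A·δ_A + (1 − f_A)·δ_B  ⇒  f_A = (δ_mix − δ_B)/(δ_A − δ_B)
f_A = (-14.17 − (-9.51)) / (-18.15 − (-9.51))
f_A = -4.66 / -8.64 = 0.5394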